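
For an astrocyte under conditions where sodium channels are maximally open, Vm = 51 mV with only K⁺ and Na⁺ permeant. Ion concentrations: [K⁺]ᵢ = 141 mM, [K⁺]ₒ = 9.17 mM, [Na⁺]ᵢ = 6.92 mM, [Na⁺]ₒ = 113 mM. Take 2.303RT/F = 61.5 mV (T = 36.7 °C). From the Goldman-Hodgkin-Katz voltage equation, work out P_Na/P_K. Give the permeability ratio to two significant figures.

14

Let α = P_Na/P_K. GHK: Vm = 61.5·log₁₀[(Kₒ + α·Naₒ)/(Kᵢ + α·Naᵢ)].
10^(Vm/61.5) = 10^(51.0/61.5) = 6.7494
So 6.7494·(Kᵢ + α·Naᵢ) = Kₒ + α·Naₒ → α = (6.7494·141.0 − 9.17) / (113.0 − 6.7494·6.92)
α = (951.7 − 9.17) / (113.0 − 46.71) = 942.5/66.29 = 14.22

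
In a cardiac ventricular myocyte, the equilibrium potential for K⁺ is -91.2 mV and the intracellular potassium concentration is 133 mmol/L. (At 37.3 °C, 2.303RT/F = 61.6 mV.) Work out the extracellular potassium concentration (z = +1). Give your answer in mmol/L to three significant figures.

4.40 mmol/L

Nernst: E = (61.6/1) · log₁₀([out]/[in]), so log₁₀([out]/[in]) = -91.2 × 1 / 61.6 = -1.4805.
[out]/[in] = 10^(-1.4805) = 0.03307.
[out] = 0.03307 × 133 = 4.399 mmol/L.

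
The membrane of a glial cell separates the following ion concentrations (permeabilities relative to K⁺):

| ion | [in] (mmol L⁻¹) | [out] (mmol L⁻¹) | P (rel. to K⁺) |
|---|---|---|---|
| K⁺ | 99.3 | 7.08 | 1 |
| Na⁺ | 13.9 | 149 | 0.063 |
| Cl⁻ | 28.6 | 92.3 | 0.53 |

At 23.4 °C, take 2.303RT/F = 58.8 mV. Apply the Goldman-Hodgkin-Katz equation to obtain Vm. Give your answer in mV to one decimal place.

-39.6 mV

Vm = 58.8 · log₁₀[(Σ P·[cation]ₒ + Σ P·[anion]ᵢ) / (Σ P·[cation]ᵢ + Σ P·[anion]ₒ)]
Numerator = 1×7.08 + 0.063×149 + 0.53×28.6 = 31.62
Denominator = 1×99.3 + 0.063×13.9 + 0.53×92.3 = 149.1
Vm = 58.8 · log₁₀(0.21211) = 58.8 × (-0.6734) = -39.60 mV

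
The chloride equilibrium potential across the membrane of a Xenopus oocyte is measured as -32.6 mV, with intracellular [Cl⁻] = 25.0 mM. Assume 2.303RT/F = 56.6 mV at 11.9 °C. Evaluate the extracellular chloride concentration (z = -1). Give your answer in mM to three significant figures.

Nernst: E = (56.6/-1) · log₁₀([out]/[in]), so log₁₀([out]/[in]) = -32.6 × -1 / 56.6 = 0.5760.
[out]/[in] = 10^(0.5760) = 3.767.
[out] = 3.767 × 25.0 = 94.17 mM.

94.2 mM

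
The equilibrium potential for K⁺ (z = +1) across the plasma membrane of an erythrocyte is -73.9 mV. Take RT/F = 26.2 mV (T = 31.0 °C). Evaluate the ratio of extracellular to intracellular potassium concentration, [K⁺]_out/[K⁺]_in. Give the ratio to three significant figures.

ln([out]/[in]) = E·z/(26.2) = -73.9 × 1 / 26.2 = -2.8206
[out]/[in] = e^(-2.8206) = 0.05957

0.0596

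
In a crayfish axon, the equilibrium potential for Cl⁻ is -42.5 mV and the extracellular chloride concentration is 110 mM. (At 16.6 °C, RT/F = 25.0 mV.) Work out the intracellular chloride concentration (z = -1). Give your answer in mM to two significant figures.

Nernst: E = (25.0/-1) · ln([out]/[in]), so ln([out]/[in]) = -42.5 × -1 / 25.0 = 1.7000.
[out]/[in] = e^(1.7000) = 5.474.
[in] = 110 / 5.474 = 20.1 mM.

20 mM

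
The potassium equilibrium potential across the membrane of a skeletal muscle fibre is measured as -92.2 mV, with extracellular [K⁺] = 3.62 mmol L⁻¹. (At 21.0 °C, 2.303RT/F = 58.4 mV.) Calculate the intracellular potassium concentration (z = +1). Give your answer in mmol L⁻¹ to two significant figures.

140 mmol L⁻¹

Nernst: E = (58.4/1) · log₁₀([out]/[in]), so log₁₀([out]/[in]) = -92.2 × 1 / 58.4 = -1.5788.
[out]/[in] = 10^(-1.5788) = 0.02638.
[in] = 3.62 / 0.02638 = 137.2 mmol L⁻¹.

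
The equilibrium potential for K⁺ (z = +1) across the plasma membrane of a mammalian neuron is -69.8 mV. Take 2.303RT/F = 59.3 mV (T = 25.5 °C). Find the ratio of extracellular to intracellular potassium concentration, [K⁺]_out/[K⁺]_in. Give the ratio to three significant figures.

log₁₀([out]/[in]) = E·z/(59.3) = -69.8 × 1 / 59.3 = -1.1771
[out]/[in] = 10^(-1.1771) = 0.06652

0.0665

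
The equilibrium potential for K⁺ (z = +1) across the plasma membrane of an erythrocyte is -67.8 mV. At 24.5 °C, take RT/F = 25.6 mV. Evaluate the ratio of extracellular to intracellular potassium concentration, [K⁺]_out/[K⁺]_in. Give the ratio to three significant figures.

ln([out]/[in]) = E·z/(25.6) = -67.8 × 1 / 25.6 = -2.6484
[out]/[in] = e^(-2.6484) = 0.07076

0.0708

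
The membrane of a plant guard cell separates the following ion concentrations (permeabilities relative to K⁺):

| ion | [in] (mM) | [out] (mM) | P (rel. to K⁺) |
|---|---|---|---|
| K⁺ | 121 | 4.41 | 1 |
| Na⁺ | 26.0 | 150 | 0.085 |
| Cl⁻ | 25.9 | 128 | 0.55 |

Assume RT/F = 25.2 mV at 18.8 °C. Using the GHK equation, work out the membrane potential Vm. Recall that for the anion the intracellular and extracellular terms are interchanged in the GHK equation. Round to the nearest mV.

-46 mV

Vm = 25.2 · ln[(Σ P·[cation]ₒ + Σ P·[anion]ᵢ) / (Σ P·[cation]ᵢ + Σ P·[anion]ₒ)]
Numerator = 1×4.41 + 0.085×150 + 0.55×25.9 = 31.41
Denominator = 1×121 + 0.085×26.0 + 0.55×128 = 193.6
Vm = 25.2 · ln(0.16221) = 25.2 × (-1.8189) = -45.84 mV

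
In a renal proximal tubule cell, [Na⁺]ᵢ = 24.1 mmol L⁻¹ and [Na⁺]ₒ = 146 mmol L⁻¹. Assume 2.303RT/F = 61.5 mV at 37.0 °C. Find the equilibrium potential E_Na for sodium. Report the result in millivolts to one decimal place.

48.1 mV

E = (61.5/z) · log₁₀([Na⁺]_out/[Na⁺]_in) with z = +1.
= (61.5/1) · log₁₀(146/24.1) = 61.50 · log₁₀(6.058)
= 61.50 · (0.7823) = 48.11 mV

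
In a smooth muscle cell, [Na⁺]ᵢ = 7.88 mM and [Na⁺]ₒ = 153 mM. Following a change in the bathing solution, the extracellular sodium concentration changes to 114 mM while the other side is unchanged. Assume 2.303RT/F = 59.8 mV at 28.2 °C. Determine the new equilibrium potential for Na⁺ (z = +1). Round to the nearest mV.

After the shift: [Na⁺]_out = 114, [Na⁺]_in = 7.88 mM.
E_new = (59.8/1)·log₁₀(114/7.88) = 59.80 · (1.1604) = 69.39 mV

69 mV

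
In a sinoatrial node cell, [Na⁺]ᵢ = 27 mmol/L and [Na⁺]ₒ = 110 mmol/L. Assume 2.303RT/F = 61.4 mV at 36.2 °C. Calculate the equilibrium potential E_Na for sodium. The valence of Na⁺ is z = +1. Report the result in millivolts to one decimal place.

37.5 mV

E = (61.4/z) · log₁₀([Na⁺]_out/[Na⁺]_in) with z = +1.
= (61.4/1) · log₁₀(110/27) = 61.40 · log₁₀(4.074)
= 61.40 · (0.6100) = 37.46 mV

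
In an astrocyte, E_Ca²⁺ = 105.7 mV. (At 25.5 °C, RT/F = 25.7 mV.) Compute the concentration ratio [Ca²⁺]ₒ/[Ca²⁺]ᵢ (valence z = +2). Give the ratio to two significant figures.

3700

ln([out]/[in]) = E·z/(25.7) = 105.7 × 2 / 25.7 = 8.2257
[out]/[in] = e^(8.2257) = 3736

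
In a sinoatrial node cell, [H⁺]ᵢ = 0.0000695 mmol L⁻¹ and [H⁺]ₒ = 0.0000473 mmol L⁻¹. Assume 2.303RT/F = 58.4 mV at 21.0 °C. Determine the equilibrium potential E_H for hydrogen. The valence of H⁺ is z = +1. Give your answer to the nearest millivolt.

-10 mV

E = (58.4/z) · log₁₀([H⁺]_out/[H⁺]_in) with z = +1.
= (58.4/1) · log₁₀(0.0000473/0.0000695) = 58.40 · log₁₀(0.6806)
= 58.40 · (-0.1671) = -9.76 mV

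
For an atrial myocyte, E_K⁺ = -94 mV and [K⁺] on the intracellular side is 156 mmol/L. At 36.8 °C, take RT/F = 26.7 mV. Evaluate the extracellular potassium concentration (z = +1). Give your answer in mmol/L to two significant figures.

4.6 mmol/L

Nernst: E = (26.7/1) · ln([out]/[in]), so ln([out]/[in]) = -94.0 × 1 / 26.7 = -3.5206.
[out]/[in] = e^(-3.5206) = 0.02958.
[out] = 0.02958 × 156 = 4.615 mmol/L.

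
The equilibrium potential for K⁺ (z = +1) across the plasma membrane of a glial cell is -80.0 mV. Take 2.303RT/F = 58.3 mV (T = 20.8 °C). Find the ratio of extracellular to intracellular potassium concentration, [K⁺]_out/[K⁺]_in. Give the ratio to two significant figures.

log₁₀([out]/[in]) = E·z/(58.3) = -80.0 × 1 / 58.3 = -1.3722
[out]/[in] = 10^(-1.3722) = 0.04244

0.042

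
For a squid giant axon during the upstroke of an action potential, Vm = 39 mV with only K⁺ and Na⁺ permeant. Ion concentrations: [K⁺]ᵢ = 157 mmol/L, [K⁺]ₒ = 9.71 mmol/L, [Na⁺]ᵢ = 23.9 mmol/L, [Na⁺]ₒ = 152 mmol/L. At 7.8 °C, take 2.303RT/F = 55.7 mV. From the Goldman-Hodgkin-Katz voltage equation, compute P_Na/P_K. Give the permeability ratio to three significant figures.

24.2

Let α = P_Na/P_K. GHK: Vm = 55.7·log₁₀[(Kₒ + α·Naₒ)/(Kᵢ + α·Naᵢ)].
10^(Vm/55.7) = 10^(39.0/55.7) = 5.0139
So 5.0139·(Kᵢ + α·Naᵢ) = Kₒ + α·Naₒ → α = (5.0139·157.0 − 9.71) / (152.0 − 5.0139·23.9)
α = (787.2 − 9.71) / (152.0 − 119.8) = 777.5/32.17 = 24.17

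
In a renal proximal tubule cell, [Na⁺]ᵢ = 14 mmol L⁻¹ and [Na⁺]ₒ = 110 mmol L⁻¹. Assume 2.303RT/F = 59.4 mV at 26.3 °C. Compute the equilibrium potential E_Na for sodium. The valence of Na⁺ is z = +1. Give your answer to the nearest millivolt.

53 mV

E = (59.4/z) · log₁₀([Na⁺]_out/[Na⁺]_in) with z = +1.
= (59.4/1) · log₁₀(110/14) = 59.40 · log₁₀(7.857)
= 59.40 · (0.8953) = 53.18 mV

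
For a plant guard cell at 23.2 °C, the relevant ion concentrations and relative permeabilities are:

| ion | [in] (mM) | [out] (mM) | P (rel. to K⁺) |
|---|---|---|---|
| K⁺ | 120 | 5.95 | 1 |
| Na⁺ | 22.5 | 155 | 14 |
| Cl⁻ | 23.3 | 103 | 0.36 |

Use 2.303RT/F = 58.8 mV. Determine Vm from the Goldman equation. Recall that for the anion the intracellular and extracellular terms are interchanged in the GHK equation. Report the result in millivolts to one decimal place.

Vm = 58.8 · log₁₀[(Σ P·[cation]ₒ + Σ P·[anion]ᵢ) / (Σ P·[cation]ᵢ + Σ P·[anion]ₒ)]
Numerator = 1×5.95 + 14×155 + 0.36×23.3 = 2184
Denominator = 1×120 + 14×22.5 + 0.36×103 = 472.1
Vm = 58.8 · log₁₀(4.6271) = 58.8 × (0.6653) = 39.12 mV

39.1 mV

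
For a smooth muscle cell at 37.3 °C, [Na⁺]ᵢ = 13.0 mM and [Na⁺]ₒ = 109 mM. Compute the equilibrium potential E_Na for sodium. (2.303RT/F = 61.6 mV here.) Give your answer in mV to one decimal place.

E = (61.6/z) · log₁₀([Na⁺]_out/[Na⁺]_in) with z = +1.
= (61.6/1) · log₁₀(109/13.0) = 61.60 · log₁₀(8.385)
= 61.60 · (0.9235) = 56.89 mV

56.9 mV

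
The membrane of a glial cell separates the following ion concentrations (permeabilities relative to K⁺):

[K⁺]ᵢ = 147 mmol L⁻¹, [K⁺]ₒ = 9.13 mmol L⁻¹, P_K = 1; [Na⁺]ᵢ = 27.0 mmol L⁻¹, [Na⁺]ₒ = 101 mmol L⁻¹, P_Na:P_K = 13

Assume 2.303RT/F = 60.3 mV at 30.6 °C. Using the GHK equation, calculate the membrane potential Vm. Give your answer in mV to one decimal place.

Vm = 60.3 · log₁₀[(Σ P·[cation]ₒ + Σ P·[anion]ᵢ) / (Σ P·[cation]ᵢ + Σ P·[anion]ₒ)]
Numerator = 1×9.13 + 13×101 = 1322
Denominator = 1×147 + 13×27.0 = 498
Vm = 60.3 · log₁₀(2.6549) = 60.3 × (0.4240) = 25.57 mV

25.6 mV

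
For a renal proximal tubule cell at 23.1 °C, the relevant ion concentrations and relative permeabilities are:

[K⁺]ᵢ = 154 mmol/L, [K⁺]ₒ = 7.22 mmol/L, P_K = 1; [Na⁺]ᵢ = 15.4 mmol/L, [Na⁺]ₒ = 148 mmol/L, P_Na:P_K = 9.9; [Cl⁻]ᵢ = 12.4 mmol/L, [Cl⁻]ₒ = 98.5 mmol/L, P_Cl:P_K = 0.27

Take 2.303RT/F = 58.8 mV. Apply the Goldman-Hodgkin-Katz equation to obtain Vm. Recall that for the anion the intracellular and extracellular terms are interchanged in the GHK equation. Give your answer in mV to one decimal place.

Vm = 58.8 · log₁₀[(Σ P·[cation]ₒ + Σ P·[anion]ᵢ) / (Σ P·[cation]ᵢ + Σ P·[anion]ₒ)]
Numerator = 1×7.22 + 9.9×148 + 0.27×12.4 = 1476
Denominator = 1×154 + 9.9×15.4 + 0.27×98.5 = 333.1
Vm = 58.8 · log₁₀(4.431) = 58.8 × (0.6465) = 38.01 mV

38.0 mV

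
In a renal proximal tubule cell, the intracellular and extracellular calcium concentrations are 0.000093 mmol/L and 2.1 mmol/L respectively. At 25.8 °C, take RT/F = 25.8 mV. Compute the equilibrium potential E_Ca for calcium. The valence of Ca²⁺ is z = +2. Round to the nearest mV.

E = (25.8/z) · ln([Ca²⁺]_out/[Ca²⁺]_in) with z = +2.
= (25.8/2) · ln(2.1/0.000093) = 12.90 · ln(2.258e+04)
= 12.90 · (10.0248) = 129.32 mV

129 mV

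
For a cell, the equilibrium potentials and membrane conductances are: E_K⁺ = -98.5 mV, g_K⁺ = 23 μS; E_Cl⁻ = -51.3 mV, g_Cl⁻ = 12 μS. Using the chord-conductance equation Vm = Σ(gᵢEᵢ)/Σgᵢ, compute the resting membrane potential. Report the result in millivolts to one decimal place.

-82.3 mV

Σ gᵢEᵢ = 23·(-98.5) + 12·(-51.3) = -2881.10
Σ gᵢ = 23 + 12 = 35
Vm = -2881.10 / 35 = -82.32 mV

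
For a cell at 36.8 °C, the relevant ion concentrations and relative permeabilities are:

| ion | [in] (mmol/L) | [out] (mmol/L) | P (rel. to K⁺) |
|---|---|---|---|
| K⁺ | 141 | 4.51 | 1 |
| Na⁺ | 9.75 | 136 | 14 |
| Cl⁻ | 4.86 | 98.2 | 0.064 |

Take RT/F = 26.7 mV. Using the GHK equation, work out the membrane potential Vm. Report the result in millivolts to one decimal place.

50.9 mV

Vm = 26.7 · ln[(Σ P·[cation]ₒ + Σ P·[anion]ᵢ) / (Σ P·[cation]ᵢ + Σ P·[anion]ₒ)]
Numerator = 1×4.51 + 14×136 + 0.064×4.86 = 1909
Denominator = 1×141 + 14×9.75 + 0.064×98.2 = 283.8
Vm = 26.7 · ln(6.7263) = 26.7 × (1.9060) = 50.89 mV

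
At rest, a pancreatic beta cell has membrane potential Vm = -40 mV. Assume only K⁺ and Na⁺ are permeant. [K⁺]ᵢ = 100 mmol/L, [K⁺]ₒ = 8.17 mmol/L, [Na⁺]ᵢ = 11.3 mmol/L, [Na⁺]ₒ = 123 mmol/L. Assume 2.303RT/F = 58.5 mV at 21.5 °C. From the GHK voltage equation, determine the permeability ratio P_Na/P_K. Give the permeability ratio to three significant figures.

Let α = P_Na/P_K. GHK: Vm = 58.5·log₁₀[(Kₒ + α·Naₒ)/(Kᵢ + α·Naᵢ)].
10^(Vm/58.5) = 10^(-40.0/58.5) = 0.20713
So 0.20713·(Kᵢ + α·Naᵢ) = Kₒ + α·Naₒ → α = (0.20713·100.0 − 8.17) / (123.0 − 0.20713·11.3)
α = (20.71 − 8.17) / (123.0 − 2.341) = 12.54/120.7 = 0.104

0.104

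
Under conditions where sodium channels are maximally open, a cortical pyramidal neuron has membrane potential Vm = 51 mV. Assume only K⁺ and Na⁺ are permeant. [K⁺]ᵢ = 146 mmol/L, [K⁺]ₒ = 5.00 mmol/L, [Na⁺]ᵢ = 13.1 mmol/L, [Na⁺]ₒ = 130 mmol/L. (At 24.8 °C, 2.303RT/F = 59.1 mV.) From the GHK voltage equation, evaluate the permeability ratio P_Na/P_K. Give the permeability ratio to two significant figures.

31

Let α = P_Na/P_K. GHK: Vm = 59.1·log₁₀[(Kₒ + α·Naₒ)/(Kᵢ + α·Naᵢ)].
10^(Vm/59.1) = 10^(51.0/59.1) = 7.2936
So 7.2936·(Kᵢ + α·Naᵢ) = Kₒ + α·Naₒ → α = (7.2936·146.0 − 5.0) / (130.0 − 7.2936·13.1)
α = (1065 − 5.0) / (130.0 − 95.55) = 1060/34.45 = 30.76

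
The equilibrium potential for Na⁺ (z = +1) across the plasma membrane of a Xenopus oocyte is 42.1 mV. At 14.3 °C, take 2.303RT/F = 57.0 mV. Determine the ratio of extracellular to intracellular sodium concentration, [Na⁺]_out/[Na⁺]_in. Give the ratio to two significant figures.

log₁₀([out]/[in]) = E·z/(57.0) = 42.1 × 1 / 57.0 = 0.7386
[out]/[in] = 10^(0.7386) = 5.478

5.5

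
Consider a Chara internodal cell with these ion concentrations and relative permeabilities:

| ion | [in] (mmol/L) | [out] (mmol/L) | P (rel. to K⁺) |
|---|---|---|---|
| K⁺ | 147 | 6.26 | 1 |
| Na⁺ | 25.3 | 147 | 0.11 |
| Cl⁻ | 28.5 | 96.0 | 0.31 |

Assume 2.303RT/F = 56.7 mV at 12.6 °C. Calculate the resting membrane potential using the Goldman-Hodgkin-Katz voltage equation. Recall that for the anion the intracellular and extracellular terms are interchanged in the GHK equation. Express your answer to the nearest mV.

Vm = 56.7 · log₁₀[(Σ P·[cation]ₒ + Σ P·[anion]ᵢ) / (Σ P·[cation]ᵢ + Σ P·[anion]ₒ)]
Numerator = 1×6.26 + 0.11×147 + 0.31×28.5 = 31.27
Denominator = 1×147 + 0.11×25.3 + 0.31×96.0 = 179.5
Vm = 56.7 · log₁₀(0.17414) = 56.7 × (-0.7591) = -43.04 mV

-43 mV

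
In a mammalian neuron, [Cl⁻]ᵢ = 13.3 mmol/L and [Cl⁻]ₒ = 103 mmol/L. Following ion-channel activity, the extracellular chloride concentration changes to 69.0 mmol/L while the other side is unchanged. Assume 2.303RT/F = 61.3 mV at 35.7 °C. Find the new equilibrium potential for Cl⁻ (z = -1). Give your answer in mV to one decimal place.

After the shift: [Cl⁻]_out = 69.0, [Cl⁻]_in = 13.3 mmol/L.
E_new = (61.3/-1)·log₁₀(69.0/13.3) = -61.30 · (0.7150) = -43.83 mV

-43.8 mV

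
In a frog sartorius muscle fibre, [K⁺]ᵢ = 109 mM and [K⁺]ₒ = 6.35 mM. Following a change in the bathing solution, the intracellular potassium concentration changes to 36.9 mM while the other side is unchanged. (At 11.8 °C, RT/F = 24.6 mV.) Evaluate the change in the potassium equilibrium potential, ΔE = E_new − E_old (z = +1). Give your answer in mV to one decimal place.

E_old = (24.6/1)·ln(6.35/109) = -69.94 mV
E_new = (24.6/1)·ln(6.35/36.9) = -43.29 mV
ΔE = -43.29 − (-69.94) = 26.65 mV

26.6 mV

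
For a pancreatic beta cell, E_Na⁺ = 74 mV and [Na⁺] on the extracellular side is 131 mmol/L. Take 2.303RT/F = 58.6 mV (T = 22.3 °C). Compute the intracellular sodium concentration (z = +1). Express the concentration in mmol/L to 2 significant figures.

Nernst: E = (58.6/1) · log₁₀([out]/[in]), so log₁₀([out]/[in]) = 74.0 × 1 / 58.6 = 1.2628.
[out]/[in] = 10^(1.2628) = 18.31.
[in] = 131 / 18.31 = 7.153 mmol/L.

7.2 mmol/L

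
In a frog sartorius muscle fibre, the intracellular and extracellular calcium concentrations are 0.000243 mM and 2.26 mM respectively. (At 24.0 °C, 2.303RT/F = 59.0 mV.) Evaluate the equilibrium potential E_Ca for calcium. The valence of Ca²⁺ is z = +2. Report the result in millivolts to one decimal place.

117.1 mV

E = (59.0/z) · log₁₀([Ca²⁺]_out/[Ca²⁺]_in) with z = +2.
= (59.0/2) · log₁₀(2.26/0.000243) = 29.50 · log₁₀(9300)
= 29.50 · (3.9685) = 117.07 mV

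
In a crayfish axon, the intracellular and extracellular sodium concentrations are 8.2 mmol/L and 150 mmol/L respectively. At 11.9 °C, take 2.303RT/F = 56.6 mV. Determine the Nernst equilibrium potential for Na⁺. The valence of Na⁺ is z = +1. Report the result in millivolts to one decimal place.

E = (56.6/z) · log₁₀([Na⁺]_out/[Na⁺]_in) with z = +1.
= (56.6/1) · log₁₀(150/8.2) = 56.60 · log₁₀(18.29)
= 56.60 · (1.2623) = 71.44 mV

71.4 mV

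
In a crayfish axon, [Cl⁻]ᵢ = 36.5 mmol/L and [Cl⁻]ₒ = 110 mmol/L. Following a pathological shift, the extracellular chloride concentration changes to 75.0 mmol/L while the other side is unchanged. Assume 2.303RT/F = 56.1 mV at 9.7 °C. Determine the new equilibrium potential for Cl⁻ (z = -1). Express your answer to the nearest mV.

After the shift: [Cl⁻]_out = 75.0, [Cl⁻]_in = 36.5 mmol/L.
E_new = (56.1/-1)·log₁₀(75.0/36.5) = -56.10 · (0.3128) = -17.55 mV

-18 mV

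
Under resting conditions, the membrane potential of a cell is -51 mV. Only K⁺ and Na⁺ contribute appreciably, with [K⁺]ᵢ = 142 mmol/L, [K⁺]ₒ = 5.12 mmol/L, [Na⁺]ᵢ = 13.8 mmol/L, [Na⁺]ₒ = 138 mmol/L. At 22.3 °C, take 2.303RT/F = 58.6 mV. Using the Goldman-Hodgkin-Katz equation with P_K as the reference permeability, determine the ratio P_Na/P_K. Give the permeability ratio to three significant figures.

0.103

Let α = P_Na/P_K. GHK: Vm = 58.6·log₁₀[(Kₒ + α·Naₒ)/(Kᵢ + α·Naᵢ)].
10^(Vm/58.6) = 10^(-51.0/58.6) = 0.1348
So 0.1348·(Kᵢ + α·Naᵢ) = Kₒ + α·Naₒ → α = (0.1348·142.0 − 5.12) / (138.0 − 0.1348·13.8)
α = (19.14 − 5.12) / (138.0 − 1.86) = 14.02/136.1 = 0.103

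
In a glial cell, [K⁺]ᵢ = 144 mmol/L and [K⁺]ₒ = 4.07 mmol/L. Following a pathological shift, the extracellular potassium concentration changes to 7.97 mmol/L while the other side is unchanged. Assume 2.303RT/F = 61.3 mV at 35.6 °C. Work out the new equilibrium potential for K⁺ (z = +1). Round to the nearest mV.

-77 mV

After the shift: [K⁺]_out = 7.97, [K⁺]_in = 144 mmol/L.
E_new = (61.3/1)·log₁₀(7.97/144) = 61.30 · (-1.2569) = -77.05 mV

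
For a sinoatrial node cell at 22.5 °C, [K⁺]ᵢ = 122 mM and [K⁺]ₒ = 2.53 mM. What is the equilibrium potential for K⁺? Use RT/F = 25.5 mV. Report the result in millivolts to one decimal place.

-98.8 mV

E = (25.5/z) · ln([K⁺]_out/[K⁺]_in) with z = +1.
= (25.5/1) · ln(2.53/122) = 25.50 · ln(0.02074)
= 25.50 · (-3.8758) = -98.83 mV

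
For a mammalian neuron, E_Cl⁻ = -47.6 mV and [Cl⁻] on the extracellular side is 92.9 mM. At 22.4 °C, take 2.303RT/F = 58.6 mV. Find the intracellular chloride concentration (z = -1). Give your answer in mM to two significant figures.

Nernst: E = (58.6/-1) · log₁₀([out]/[in]), so log₁₀([out]/[in]) = -47.6 × -1 / 58.6 = 0.8123.
[out]/[in] = 10^(0.8123) = 6.491.
[in] = 92.9 / 6.491 = 14.31 mM.

14 mM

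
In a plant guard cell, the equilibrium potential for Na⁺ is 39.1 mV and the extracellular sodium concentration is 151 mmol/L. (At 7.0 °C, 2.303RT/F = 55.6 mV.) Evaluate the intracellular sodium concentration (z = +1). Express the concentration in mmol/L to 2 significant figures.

Nernst: E = (55.6/1) · log₁₀([out]/[in]), so log₁₀([out]/[in]) = 39.1 × 1 / 55.6 = 0.7032.
[out]/[in] = 10^(0.7032) = 5.049.
[in] = 151 / 5.049 = 29.9 mmol/L.

30 mmol/L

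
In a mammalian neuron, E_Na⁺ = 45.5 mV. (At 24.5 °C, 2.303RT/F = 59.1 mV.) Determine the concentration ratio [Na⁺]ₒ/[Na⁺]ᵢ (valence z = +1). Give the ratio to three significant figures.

5.89

log₁₀([out]/[in]) = E·z/(59.1) = 45.5 × 1 / 59.1 = 0.7699
[out]/[in] = 10^(0.7699) = 5.887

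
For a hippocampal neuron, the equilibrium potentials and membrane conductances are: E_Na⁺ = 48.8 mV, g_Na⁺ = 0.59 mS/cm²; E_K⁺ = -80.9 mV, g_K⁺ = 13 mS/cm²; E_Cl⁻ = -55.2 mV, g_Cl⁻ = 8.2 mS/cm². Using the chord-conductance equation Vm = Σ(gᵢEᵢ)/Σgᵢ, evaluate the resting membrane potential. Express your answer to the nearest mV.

Σ gᵢEᵢ = 0.59·(48.8) + 13·(-80.9) + 8.2·(-55.2) = -1475.55
Σ gᵢ = 0.59 + 13 + 8.2 = 21.79
Vm = -1475.55 / 21.79 = -67.72 mV

-68 mV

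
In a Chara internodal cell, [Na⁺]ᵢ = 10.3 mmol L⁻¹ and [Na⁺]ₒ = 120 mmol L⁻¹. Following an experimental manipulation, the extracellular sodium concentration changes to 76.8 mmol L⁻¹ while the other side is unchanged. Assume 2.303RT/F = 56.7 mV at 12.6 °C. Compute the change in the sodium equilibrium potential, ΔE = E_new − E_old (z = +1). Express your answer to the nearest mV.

E_old = (56.7/1)·log₁₀(120/10.3) = 60.46 mV
E_new = (56.7/1)·log₁₀(76.8/10.3) = 49.47 mV
ΔE = 49.47 − (60.46) = -10.99 mV

-11 mV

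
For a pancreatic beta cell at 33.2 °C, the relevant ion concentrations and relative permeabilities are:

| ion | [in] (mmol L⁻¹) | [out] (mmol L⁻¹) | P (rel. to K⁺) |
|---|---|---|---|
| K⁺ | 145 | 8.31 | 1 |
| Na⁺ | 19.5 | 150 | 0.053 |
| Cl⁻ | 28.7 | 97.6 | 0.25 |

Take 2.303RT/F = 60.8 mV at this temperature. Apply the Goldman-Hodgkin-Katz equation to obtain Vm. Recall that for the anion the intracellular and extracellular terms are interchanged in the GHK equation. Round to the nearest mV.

-52 mV

Vm = 60.8 · log₁₀[(Σ P·[cation]ₒ + Σ P·[anion]ᵢ) / (Σ P·[cation]ᵢ + Σ P·[anion]ₒ)]
Numerator = 1×8.31 + 0.053×150 + 0.25×28.7 = 23.44
Denominator = 1×145 + 0.053×19.5 + 0.25×97.6 = 170.4
Vm = 60.8 · log₁₀(0.1375) = 60.8 × (-0.8617) = -52.39 mV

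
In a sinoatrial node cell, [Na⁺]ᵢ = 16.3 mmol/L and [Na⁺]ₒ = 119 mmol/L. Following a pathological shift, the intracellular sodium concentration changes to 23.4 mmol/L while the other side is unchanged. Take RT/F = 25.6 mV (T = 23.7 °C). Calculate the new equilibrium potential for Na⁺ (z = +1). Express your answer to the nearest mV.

After the shift: [Na⁺]_out = 119, [Na⁺]_in = 23.4 mmol/L.
E_new = (25.6/1)·ln(119/23.4) = 25.60 · (1.6264) = 41.64 mV

42 mV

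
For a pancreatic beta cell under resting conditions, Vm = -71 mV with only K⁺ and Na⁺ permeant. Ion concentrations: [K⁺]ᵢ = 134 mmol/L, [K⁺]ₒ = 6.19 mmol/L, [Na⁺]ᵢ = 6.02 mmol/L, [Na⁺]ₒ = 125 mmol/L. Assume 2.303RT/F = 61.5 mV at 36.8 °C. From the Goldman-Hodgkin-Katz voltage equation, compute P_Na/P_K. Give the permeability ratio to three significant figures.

Let α = P_Na/P_K. GHK: Vm = 61.5·log₁₀[(Kₒ + α·Naₒ)/(Kᵢ + α·Naᵢ)].
10^(Vm/61.5) = 10^(-71.0/61.5) = 0.070069
So 0.070069·(Kᵢ + α·Naᵢ) = Kₒ + α·Naₒ → α = (0.070069·134.0 − 6.19) / (125.0 − 0.070069·6.02)
α = (9.389 − 6.19) / (125.0 − 0.4218) = 3.199/124.6 = 0.02568

0.0257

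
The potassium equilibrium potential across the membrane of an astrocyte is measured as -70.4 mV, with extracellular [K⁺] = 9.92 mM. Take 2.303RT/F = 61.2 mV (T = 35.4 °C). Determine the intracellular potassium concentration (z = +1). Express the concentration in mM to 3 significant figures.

Nernst: E = (61.2/1) · log₁₀([out]/[in]), so log₁₀([out]/[in]) = -70.4 × 1 / 61.2 = -1.1503.
[out]/[in] = 10^(-1.1503) = 0.07074.
[in] = 9.92 / 0.07074 = 140.2 mM.

140 mM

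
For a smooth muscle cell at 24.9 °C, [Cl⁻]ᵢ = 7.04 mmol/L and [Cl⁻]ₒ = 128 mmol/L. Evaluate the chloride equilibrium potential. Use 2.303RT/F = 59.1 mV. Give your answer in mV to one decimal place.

E = (59.1/z) · log₁₀([Cl⁻]_out/[Cl⁻]_in) with z = -1.
For an anion, dividing by z = -1 reverses the sign.
= (59.1/-1) · log₁₀(128/7.04) = -59.10 · log₁₀(18.18)
= -59.10 · (1.2596) = -74.44 mV

-74.4 mV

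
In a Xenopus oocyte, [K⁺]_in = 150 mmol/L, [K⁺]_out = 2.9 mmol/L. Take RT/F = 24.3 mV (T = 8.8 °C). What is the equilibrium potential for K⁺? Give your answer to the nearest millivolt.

E = (24.3/z) · ln([K⁺]_out/[K⁺]_in) with z = +1.
= (24.3/1) · ln(2.9/150) = 24.30 · ln(0.01933)
= 24.30 · (-3.9459) = -95.89 mV

-96 mV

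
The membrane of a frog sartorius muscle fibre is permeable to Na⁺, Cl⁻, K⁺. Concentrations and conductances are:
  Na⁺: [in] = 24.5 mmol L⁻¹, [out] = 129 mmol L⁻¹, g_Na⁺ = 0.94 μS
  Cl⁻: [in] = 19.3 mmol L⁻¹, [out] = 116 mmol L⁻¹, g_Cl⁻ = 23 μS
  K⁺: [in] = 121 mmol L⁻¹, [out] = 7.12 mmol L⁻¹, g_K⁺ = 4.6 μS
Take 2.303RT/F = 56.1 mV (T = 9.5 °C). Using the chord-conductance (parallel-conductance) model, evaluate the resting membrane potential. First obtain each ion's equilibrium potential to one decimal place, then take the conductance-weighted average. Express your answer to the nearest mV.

E_Na⁺ = (56.1/1)·log₁₀(129/24.5) = 40.5 mV
E_Cl⁻ = (56.1/-1)·log₁₀(116/19.3) = -43.7 mV
E_K⁺ = (56.1/1)·log₁₀(7.12/121) = -69.0 mV
Vm = (Σ gᵢEᵢ)/(Σ gᵢ) = (0.94·40.5 + 23·-43.7 + 4.6·-69.0) / (0.94 + 23 + 4.6)
= -1284.43 / 28.54 = -45.00 mV

-45 mV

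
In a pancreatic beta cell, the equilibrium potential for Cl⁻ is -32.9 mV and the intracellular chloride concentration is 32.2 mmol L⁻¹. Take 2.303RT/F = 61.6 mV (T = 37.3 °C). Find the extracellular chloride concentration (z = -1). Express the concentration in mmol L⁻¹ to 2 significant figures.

Nernst: E = (61.6/-1) · log₁₀([out]/[in]), so log₁₀([out]/[in]) = -32.9 × -1 / 61.6 = 0.5341.
[out]/[in] = 10^(0.5341) = 3.421.
[out] = 3.421 × 32.2 = 110.1 mmol L⁻¹.

110 mmol L⁻¹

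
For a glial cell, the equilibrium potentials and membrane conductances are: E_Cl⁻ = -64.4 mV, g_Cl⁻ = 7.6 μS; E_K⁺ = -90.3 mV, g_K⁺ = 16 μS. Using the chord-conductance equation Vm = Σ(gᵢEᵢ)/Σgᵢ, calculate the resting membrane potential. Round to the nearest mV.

Σ gᵢEᵢ = 7.6·(-64.4) + 16·(-90.3) = -1934.24
Σ gᵢ = 7.6 + 16 = 23.6
Vm = -1934.24 / 23.6 = -81.96 mV

-82 mV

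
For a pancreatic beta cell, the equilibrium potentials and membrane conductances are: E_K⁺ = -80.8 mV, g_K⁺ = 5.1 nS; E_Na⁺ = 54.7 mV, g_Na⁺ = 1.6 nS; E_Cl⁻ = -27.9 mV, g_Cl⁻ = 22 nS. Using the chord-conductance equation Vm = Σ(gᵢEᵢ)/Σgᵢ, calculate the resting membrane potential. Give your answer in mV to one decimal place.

Σ gᵢEᵢ = 5.1·(-80.8) + 1.6·(54.7) + 22·(-27.9) = -938.36
Σ gᵢ = 5.1 + 1.6 + 22 = 28.7
Vm = -938.36 / 28.7 = -32.70 mV

-32.7 mV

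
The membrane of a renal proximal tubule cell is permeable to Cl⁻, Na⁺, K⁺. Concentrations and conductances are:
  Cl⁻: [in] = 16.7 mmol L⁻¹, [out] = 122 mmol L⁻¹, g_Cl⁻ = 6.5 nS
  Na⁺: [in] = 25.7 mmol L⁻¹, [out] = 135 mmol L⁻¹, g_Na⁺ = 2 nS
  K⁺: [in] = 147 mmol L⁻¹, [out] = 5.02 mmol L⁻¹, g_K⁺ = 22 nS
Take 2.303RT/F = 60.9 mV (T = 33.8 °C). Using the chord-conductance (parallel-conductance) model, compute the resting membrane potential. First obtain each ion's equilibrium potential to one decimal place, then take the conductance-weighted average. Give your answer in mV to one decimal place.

E_Cl⁻ = (60.9/-1)·log₁₀(122/16.7) = -52.6 mV
E_Na⁺ = (60.9/1)·log₁₀(135/25.7) = 43.9 mV
E_K⁺ = (60.9/1)·log₁₀(5.02/147) = -89.3 mV
Vm = (Σ gᵢEᵢ)/(Σ gᵢ) = (6.5·-52.6 + 2·43.9 + 22·-89.3) / (6.5 + 2 + 22)
= -2218.70 / 30.5 = -72.74 mV

-72.7 mV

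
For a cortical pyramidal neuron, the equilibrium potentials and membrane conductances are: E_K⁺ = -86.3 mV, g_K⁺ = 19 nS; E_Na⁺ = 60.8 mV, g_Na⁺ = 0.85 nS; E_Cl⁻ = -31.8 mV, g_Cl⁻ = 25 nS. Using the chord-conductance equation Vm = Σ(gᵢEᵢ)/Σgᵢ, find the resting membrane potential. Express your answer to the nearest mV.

Σ gᵢEᵢ = 19·(-86.3) + 0.85·(60.8) + 25·(-31.8) = -2383.02
Σ gᵢ = 19 + 0.85 + 25 = 44.85
Vm = -2383.02 / 44.85 = -53.13 mV

-53 mV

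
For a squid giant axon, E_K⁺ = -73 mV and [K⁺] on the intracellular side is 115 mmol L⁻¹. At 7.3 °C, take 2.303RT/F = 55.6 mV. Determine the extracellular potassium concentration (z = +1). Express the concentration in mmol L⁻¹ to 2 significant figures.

Nernst: E = (55.6/1) · log₁₀([out]/[in]), so log₁₀([out]/[in]) = -73.0 × 1 / 55.6 = -1.3129.
[out]/[in] = 10^(-1.3129) = 0.04865.
[out] = 0.04865 × 115 = 5.594 mmol L⁻¹.

5.6 mmol L⁻¹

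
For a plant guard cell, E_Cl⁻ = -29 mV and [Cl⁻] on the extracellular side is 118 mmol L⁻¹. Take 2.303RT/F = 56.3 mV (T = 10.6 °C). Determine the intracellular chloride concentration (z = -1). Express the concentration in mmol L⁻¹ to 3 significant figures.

Nernst: E = (56.3/-1) · log₁₀([out]/[in]), so log₁₀([out]/[in]) = -29.0 × -1 / 56.3 = 0.5151.
[out]/[in] = 10^(0.5151) = 3.274.
[in] = 118 / 3.274 = 36.04 mmol L⁻¹.

36.0 mmol L⁻¹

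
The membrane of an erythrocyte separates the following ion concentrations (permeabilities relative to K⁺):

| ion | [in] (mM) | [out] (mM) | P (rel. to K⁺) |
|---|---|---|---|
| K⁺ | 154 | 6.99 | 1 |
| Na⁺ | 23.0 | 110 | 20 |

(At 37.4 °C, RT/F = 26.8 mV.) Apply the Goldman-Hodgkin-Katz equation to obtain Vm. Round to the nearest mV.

34 mV

Vm = 26.8 · ln[(Σ P·[cation]ₒ + Σ P·[anion]ᵢ) / (Σ P·[cation]ᵢ + Σ P·[anion]ₒ)]
Numerator = 1×6.99 + 20×110 = 2207
Denominator = 1×154 + 20×23.0 = 614
Vm = 26.8 · ln(3.5944) = 26.8 × (1.2794) = 34.29 mV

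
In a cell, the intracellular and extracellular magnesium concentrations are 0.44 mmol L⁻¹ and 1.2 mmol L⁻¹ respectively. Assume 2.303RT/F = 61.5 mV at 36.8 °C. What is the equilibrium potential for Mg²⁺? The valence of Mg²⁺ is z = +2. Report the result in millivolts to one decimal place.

13.4 mV

E = (61.5/z) · log₁₀([Mg²⁺]_out/[Mg²⁺]_in) with z = +2.
= (61.5/2) · log₁₀(1.2/0.44) = 30.75 · log₁₀(2.727)
= 30.75 · (0.4357) = 13.40 mV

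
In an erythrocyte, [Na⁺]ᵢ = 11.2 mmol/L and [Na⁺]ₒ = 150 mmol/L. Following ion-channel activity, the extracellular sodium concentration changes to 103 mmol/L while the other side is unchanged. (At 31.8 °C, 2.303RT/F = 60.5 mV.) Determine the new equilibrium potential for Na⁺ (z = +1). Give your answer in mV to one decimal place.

After the shift: [Na⁺]_out = 103, [Na⁺]_in = 11.2 mmol/L.
E_new = (60.5/1)·log₁₀(103/11.2) = 60.50 · (0.9636) = 58.30 mV

58.3 mV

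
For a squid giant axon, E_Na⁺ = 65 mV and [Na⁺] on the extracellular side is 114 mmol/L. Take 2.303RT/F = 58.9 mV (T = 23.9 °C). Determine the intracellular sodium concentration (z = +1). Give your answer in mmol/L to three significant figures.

Nernst: E = (58.9/1) · log₁₀([out]/[in]), so log₁₀([out]/[in]) = 65.0 × 1 / 58.9 = 1.1036.
[out]/[in] = 10^(1.1036) = 12.69.
[in] = 114 / 12.69 = 8.981 mmol/L.

8.98 mmol/L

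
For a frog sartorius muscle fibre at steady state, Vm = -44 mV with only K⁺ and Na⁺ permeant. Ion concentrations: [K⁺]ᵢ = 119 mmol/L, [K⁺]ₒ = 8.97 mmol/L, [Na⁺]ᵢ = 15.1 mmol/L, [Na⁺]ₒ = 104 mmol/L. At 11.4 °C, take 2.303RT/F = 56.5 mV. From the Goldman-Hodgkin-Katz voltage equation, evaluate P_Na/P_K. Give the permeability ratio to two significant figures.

0.11

Let α = P_Na/P_K. GHK: Vm = 56.5·log₁₀[(Kₒ + α·Naₒ)/(Kᵢ + α·Naᵢ)].
10^(Vm/56.5) = 10^(-44.0/56.5) = 0.16643
So 0.16643·(Kᵢ + α·Naᵢ) = Kₒ + α·Naₒ → α = (0.16643·119.0 − 8.97) / (104.0 − 0.16643·15.1)
α = (19.81 − 8.97) / (104.0 − 2.513) = 10.84/101.5 = 0.1068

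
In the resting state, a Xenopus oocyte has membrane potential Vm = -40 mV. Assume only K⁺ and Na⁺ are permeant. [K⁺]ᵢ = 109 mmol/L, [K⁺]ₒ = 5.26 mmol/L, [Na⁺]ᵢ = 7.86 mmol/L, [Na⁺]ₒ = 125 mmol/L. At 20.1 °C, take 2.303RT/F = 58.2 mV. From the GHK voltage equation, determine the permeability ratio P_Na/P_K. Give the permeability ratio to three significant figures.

0.139

Let α = P_Na/P_K. GHK: Vm = 58.2·log₁₀[(Kₒ + α·Naₒ)/(Kᵢ + α·Naᵢ)].
10^(Vm/58.2) = 10^(-40.0/58.2) = 0.20545
So 0.20545·(Kᵢ + α·Naᵢ) = Kₒ + α·Naₒ → α = (0.20545·109.0 − 5.26) / (125.0 − 0.20545·7.86)
α = (22.39 − 5.26) / (125.0 − 1.615) = 17.13/123.4 = 0.1389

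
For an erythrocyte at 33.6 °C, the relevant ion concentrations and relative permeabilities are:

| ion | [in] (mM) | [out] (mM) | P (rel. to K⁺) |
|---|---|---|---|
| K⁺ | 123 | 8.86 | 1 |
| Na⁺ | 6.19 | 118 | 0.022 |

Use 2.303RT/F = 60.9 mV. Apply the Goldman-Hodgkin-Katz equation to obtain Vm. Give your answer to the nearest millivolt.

Vm = 60.9 · log₁₀[(Σ P·[cation]ₒ + Σ P·[anion]ᵢ) / (Σ P·[cation]ᵢ + Σ P·[anion]ₒ)]
Numerator = 1×8.86 + 0.022×118 = 11.46
Denominator = 1×123 + 0.022×6.19 = 123.1
Vm = 60.9 · log₁₀(0.093035) = 60.9 × (-1.0314) = -62.81 mV

-63 mV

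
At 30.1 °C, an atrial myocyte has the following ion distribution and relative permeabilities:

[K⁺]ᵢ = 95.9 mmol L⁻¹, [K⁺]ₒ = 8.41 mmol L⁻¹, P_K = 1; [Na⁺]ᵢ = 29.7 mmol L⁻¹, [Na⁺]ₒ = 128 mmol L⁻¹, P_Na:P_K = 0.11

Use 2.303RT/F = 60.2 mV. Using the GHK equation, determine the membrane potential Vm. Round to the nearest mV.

-39 mV

Vm = 60.2 · log₁₀[(Σ P·[cation]ₒ + Σ P·[anion]ᵢ) / (Σ P·[cation]ᵢ + Σ P·[anion]ₒ)]
Numerator = 1×8.41 + 0.11×128 = 22.49
Denominator = 1×95.9 + 0.11×29.7 = 99.17
Vm = 60.2 · log₁₀(0.22679) = 60.2 × (-0.6444) = -38.79 mV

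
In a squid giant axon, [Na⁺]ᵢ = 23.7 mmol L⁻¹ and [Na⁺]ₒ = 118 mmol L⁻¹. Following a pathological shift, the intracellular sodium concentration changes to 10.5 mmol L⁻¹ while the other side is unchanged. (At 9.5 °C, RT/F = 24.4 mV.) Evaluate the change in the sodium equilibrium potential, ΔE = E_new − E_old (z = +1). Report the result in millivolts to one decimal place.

19.9 mV

E_old = (24.4/1)·ln(118/23.7) = 39.17 mV
E_new = (24.4/1)·ln(118/10.5) = 59.03 mV
ΔE = 59.03 − (39.17) = 19.86 mV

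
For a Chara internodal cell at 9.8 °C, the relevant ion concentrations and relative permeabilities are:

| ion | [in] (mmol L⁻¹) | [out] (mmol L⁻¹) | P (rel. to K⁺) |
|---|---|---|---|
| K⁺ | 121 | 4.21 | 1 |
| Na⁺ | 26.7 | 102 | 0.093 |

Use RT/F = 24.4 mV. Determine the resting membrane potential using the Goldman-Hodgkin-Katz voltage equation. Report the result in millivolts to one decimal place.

Vm = 24.4 · ln[(Σ P·[cation]ₒ + Σ P·[anion]ᵢ) / (Σ P·[cation]ᵢ + Σ P·[anion]ₒ)]
Numerator = 1×4.21 + 0.093×102 = 13.7
Denominator = 1×121 + 0.093×26.7 = 123.5
Vm = 24.4 · ln(0.11091) = 24.4 × (-2.1990) = -53.66 mV

-53.7 mV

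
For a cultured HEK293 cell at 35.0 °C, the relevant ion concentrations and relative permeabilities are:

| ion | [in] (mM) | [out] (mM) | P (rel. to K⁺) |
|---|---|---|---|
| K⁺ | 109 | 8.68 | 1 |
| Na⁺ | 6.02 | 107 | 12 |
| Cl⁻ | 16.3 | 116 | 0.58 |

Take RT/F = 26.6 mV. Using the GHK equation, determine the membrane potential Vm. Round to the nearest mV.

44 mV

Vm = 26.6 · ln[(Σ P·[cation]ₒ + Σ P·[anion]ᵢ) / (Σ P·[cation]ᵢ + Σ P·[anion]ₒ)]
Numerator = 1×8.68 + 12×107 + 0.58×16.3 = 1302
Denominator = 1×109 + 12×6.02 + 0.58×116 = 248.5
Vm = 26.6 · ln(5.2396) = 26.6 × (1.6562) = 44.06 mV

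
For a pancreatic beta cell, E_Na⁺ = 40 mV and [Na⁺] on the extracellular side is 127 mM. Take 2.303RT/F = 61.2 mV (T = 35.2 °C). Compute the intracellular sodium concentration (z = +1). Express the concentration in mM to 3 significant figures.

28.2 mM

Nernst: E = (61.2/1) · log₁₀([out]/[in]), so log₁₀([out]/[in]) = 40.0 × 1 / 61.2 = 0.6536.
[out]/[in] = 10^(0.6536) = 4.504.
[in] = 127 / 4.504 = 28.2 mM.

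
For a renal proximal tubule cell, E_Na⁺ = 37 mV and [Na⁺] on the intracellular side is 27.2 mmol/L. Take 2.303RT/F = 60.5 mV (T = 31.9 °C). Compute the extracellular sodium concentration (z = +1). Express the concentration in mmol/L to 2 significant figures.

Nernst: E = (60.5/1) · log₁₀([out]/[in]), so log₁₀([out]/[in]) = 37.0 × 1 / 60.5 = 0.6116.
[out]/[in] = 10^(0.6116) = 4.089.
[out] = 4.089 × 27.2 = 111.2 mmol/L.

110 mmol/L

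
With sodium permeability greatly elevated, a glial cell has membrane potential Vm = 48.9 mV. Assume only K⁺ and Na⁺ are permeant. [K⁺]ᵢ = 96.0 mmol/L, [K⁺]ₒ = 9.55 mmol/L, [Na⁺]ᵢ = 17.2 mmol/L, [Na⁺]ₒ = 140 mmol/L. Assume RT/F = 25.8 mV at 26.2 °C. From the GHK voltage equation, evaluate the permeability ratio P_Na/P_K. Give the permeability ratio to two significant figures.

Let α = P_Na/P_K. GHK: Vm = 25.8·ln[(Kₒ + α·Naₒ)/(Kᵢ + α·Naᵢ)].
e^(Vm/25.8) = e^(48.9/25.8) = 6.6549
So 6.6549·(Kᵢ + α·Naᵢ) = Kₒ + α·Naₒ → α = (6.6549·96.0 − 9.55) / (140.0 − 6.6549·17.2)
α = (638.9 − 9.55) / (140.0 − 114.5) = 629.3/25.54 = 24.64

25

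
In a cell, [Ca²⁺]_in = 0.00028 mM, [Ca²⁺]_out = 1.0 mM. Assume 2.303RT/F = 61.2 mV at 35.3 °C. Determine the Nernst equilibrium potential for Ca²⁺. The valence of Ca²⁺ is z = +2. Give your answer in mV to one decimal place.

108.7 mV

E = (61.2/z) · log₁₀([Ca²⁺]_out/[Ca²⁺]_in) with z = +2.
= (61.2/2) · log₁₀(1.0/0.00028) = 30.60 · log₁₀(3571)
= 30.60 · (3.5528) = 108.72 mV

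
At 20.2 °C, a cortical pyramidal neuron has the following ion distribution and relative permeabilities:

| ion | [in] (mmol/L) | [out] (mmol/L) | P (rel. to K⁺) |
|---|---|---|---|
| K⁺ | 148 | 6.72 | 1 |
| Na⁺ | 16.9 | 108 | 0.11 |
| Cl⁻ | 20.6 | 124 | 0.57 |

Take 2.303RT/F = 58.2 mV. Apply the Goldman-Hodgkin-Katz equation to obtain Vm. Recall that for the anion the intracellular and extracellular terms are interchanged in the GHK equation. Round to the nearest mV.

Vm = 58.2 · log₁₀[(Σ P·[cation]ₒ + Σ P·[anion]ᵢ) / (Σ P·[cation]ᵢ + Σ P·[anion]ₒ)]
Numerator = 1×6.72 + 0.11×108 + 0.57×20.6 = 30.34
Denominator = 1×148 + 0.11×16.9 + 0.57×124 = 220.5
Vm = 58.2 · log₁₀(0.13758) = 58.2 × (-0.8614) = -50.14 mV

-50 mV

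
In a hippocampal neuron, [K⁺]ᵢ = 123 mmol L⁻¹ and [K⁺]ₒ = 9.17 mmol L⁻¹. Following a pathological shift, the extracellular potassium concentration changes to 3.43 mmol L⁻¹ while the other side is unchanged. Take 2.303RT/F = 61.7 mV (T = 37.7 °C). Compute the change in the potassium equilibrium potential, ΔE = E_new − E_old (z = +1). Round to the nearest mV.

E_old = (61.7/1)·log₁₀(9.17/123) = -69.57 mV
E_new = (61.7/1)·log₁₀(3.43/123) = -95.92 mV
ΔE = -95.92 − (-69.57) = -26.35 mV

-26 mV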